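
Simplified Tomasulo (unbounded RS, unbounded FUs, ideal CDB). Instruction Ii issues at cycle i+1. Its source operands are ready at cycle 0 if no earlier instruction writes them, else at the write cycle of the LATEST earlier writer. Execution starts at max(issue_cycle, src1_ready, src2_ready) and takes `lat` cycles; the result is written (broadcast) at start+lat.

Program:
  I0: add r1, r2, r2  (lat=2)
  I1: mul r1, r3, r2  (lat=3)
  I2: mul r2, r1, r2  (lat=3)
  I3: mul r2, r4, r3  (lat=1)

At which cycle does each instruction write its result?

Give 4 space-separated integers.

Answer: 3 5 8 5

Derivation:
I0 add r1: issue@1 deps=(None,None) exec_start@1 write@3
I1 mul r1: issue@2 deps=(None,None) exec_start@2 write@5
I2 mul r2: issue@3 deps=(1,None) exec_start@5 write@8
I3 mul r2: issue@4 deps=(None,None) exec_start@4 write@5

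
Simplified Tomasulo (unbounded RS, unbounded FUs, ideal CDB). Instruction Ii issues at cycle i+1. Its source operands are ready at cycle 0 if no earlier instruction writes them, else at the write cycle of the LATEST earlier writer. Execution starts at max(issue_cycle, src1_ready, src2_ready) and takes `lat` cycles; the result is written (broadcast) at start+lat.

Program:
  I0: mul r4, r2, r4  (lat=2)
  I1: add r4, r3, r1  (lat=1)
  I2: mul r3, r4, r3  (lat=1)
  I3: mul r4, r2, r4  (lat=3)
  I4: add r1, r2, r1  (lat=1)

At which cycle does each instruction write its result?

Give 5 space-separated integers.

Answer: 3 3 4 7 6

Derivation:
I0 mul r4: issue@1 deps=(None,None) exec_start@1 write@3
I1 add r4: issue@2 deps=(None,None) exec_start@2 write@3
I2 mul r3: issue@3 deps=(1,None) exec_start@3 write@4
I3 mul r4: issue@4 deps=(None,1) exec_start@4 write@7
I4 add r1: issue@5 deps=(None,None) exec_start@5 write@6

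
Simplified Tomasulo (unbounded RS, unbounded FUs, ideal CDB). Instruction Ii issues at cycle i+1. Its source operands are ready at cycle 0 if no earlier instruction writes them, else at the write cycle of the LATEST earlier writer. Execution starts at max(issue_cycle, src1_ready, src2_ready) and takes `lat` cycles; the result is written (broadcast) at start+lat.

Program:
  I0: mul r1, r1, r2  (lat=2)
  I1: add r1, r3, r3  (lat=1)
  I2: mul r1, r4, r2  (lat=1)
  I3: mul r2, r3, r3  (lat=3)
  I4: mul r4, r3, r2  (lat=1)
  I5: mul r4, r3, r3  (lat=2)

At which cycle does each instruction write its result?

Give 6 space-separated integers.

I0 mul r1: issue@1 deps=(None,None) exec_start@1 write@3
I1 add r1: issue@2 deps=(None,None) exec_start@2 write@3
I2 mul r1: issue@3 deps=(None,None) exec_start@3 write@4
I3 mul r2: issue@4 deps=(None,None) exec_start@4 write@7
I4 mul r4: issue@5 deps=(None,3) exec_start@7 write@8
I5 mul r4: issue@6 deps=(None,None) exec_start@6 write@8

Answer: 3 3 4 7 8 8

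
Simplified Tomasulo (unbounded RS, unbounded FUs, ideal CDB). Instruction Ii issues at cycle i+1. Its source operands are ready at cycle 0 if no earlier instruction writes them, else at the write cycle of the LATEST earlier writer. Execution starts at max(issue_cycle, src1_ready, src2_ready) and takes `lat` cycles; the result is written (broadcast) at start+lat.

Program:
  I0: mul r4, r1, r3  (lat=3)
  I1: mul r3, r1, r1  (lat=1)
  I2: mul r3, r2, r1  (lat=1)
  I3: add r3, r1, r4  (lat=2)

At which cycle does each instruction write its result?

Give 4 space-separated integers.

Answer: 4 3 4 6

Derivation:
I0 mul r4: issue@1 deps=(None,None) exec_start@1 write@4
I1 mul r3: issue@2 deps=(None,None) exec_start@2 write@3
I2 mul r3: issue@3 deps=(None,None) exec_start@3 write@4
I3 add r3: issue@4 deps=(None,0) exec_start@4 write@6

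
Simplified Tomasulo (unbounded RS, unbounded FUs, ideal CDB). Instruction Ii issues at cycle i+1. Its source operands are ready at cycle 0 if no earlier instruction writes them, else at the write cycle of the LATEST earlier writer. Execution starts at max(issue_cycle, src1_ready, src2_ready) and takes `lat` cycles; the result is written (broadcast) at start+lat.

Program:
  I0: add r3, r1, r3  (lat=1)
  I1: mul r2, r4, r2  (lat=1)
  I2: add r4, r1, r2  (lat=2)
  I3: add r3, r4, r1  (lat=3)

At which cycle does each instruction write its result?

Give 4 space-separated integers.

I0 add r3: issue@1 deps=(None,None) exec_start@1 write@2
I1 mul r2: issue@2 deps=(None,None) exec_start@2 write@3
I2 add r4: issue@3 deps=(None,1) exec_start@3 write@5
I3 add r3: issue@4 deps=(2,None) exec_start@5 write@8

Answer: 2 3 5 8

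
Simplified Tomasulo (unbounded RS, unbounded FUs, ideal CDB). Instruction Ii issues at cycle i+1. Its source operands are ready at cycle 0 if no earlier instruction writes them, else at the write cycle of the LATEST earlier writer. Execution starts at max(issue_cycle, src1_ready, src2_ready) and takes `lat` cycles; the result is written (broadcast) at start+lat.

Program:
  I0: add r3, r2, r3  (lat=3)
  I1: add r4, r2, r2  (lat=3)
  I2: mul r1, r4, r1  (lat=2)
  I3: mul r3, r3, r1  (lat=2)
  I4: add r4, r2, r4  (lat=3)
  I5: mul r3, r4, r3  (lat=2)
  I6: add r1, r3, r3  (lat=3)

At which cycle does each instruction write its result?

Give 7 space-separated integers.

I0 add r3: issue@1 deps=(None,None) exec_start@1 write@4
I1 add r4: issue@2 deps=(None,None) exec_start@2 write@5
I2 mul r1: issue@3 deps=(1,None) exec_start@5 write@7
I3 mul r3: issue@4 deps=(0,2) exec_start@7 write@9
I4 add r4: issue@5 deps=(None,1) exec_start@5 write@8
I5 mul r3: issue@6 deps=(4,3) exec_start@9 write@11
I6 add r1: issue@7 deps=(5,5) exec_start@11 write@14

Answer: 4 5 7 9 8 11 14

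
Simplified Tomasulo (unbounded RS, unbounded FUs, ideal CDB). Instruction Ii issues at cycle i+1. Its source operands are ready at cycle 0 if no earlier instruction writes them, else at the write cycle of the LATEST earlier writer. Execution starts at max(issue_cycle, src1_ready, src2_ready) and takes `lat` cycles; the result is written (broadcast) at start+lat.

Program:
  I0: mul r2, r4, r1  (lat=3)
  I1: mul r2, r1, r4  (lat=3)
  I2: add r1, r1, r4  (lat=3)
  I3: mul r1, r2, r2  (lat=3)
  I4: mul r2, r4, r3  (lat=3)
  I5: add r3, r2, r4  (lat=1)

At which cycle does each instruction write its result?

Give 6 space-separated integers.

I0 mul r2: issue@1 deps=(None,None) exec_start@1 write@4
I1 mul r2: issue@2 deps=(None,None) exec_start@2 write@5
I2 add r1: issue@3 deps=(None,None) exec_start@3 write@6
I3 mul r1: issue@4 deps=(1,1) exec_start@5 write@8
I4 mul r2: issue@5 deps=(None,None) exec_start@5 write@8
I5 add r3: issue@6 deps=(4,None) exec_start@8 write@9

Answer: 4 5 6 8 8 9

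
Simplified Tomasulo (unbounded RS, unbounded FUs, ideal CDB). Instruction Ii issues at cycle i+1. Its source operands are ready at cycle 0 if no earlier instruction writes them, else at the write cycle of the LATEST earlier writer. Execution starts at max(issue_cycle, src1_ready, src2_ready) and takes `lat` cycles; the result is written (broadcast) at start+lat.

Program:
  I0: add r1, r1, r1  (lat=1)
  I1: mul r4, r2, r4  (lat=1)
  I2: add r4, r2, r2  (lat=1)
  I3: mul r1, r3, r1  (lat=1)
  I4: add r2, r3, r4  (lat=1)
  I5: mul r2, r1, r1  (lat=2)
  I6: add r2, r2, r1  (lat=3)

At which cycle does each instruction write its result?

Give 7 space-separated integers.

Answer: 2 3 4 5 6 8 11

Derivation:
I0 add r1: issue@1 deps=(None,None) exec_start@1 write@2
I1 mul r4: issue@2 deps=(None,None) exec_start@2 write@3
I2 add r4: issue@3 deps=(None,None) exec_start@3 write@4
I3 mul r1: issue@4 deps=(None,0) exec_start@4 write@5
I4 add r2: issue@5 deps=(None,2) exec_start@5 write@6
I5 mul r2: issue@6 deps=(3,3) exec_start@6 write@8
I6 add r2: issue@7 deps=(5,3) exec_start@8 write@11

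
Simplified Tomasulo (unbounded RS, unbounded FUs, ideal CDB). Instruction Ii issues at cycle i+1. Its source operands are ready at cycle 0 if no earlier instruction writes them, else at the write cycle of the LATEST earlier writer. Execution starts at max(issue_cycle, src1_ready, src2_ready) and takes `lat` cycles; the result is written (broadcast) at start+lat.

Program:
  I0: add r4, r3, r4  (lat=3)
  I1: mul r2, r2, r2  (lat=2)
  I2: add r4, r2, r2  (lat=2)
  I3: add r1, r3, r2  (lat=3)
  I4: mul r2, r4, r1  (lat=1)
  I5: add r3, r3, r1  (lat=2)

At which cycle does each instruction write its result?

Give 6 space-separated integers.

I0 add r4: issue@1 deps=(None,None) exec_start@1 write@4
I1 mul r2: issue@2 deps=(None,None) exec_start@2 write@4
I2 add r4: issue@3 deps=(1,1) exec_start@4 write@6
I3 add r1: issue@4 deps=(None,1) exec_start@4 write@7
I4 mul r2: issue@5 deps=(2,3) exec_start@7 write@8
I5 add r3: issue@6 deps=(None,3) exec_start@7 write@9

Answer: 4 4 6 7 8 9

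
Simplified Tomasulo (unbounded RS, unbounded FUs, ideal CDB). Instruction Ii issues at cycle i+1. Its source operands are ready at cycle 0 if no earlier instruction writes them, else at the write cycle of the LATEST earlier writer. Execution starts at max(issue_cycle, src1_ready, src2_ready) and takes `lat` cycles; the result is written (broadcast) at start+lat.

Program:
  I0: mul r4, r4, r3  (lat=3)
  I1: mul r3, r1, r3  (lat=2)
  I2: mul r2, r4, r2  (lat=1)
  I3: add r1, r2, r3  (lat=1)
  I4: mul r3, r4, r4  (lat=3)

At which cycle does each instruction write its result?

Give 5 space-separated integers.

Answer: 4 4 5 6 8

Derivation:
I0 mul r4: issue@1 deps=(None,None) exec_start@1 write@4
I1 mul r3: issue@2 deps=(None,None) exec_start@2 write@4
I2 mul r2: issue@3 deps=(0,None) exec_start@4 write@5
I3 add r1: issue@4 deps=(2,1) exec_start@5 write@6
I4 mul r3: issue@5 deps=(0,0) exec_start@5 write@8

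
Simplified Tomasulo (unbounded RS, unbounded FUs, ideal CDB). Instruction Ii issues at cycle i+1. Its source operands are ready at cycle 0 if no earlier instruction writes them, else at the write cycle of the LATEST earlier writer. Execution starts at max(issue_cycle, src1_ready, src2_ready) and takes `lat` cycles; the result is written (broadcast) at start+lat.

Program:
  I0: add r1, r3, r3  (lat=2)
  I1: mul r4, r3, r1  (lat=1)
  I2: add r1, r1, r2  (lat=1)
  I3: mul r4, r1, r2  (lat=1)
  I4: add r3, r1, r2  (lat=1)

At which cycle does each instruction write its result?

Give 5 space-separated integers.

Answer: 3 4 4 5 6

Derivation:
I0 add r1: issue@1 deps=(None,None) exec_start@1 write@3
I1 mul r4: issue@2 deps=(None,0) exec_start@3 write@4
I2 add r1: issue@3 deps=(0,None) exec_start@3 write@4
I3 mul r4: issue@4 deps=(2,None) exec_start@4 write@5
I4 add r3: issue@5 deps=(2,None) exec_start@5 write@6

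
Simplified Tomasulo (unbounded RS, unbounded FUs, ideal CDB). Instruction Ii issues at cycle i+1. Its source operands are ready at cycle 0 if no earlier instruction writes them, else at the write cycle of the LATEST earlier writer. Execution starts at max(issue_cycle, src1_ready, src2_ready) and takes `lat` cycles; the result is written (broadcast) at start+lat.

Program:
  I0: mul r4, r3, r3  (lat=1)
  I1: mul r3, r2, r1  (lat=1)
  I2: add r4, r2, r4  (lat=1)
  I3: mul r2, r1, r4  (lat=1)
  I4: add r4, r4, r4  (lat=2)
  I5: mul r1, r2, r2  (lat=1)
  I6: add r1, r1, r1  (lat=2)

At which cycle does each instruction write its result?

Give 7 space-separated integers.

Answer: 2 3 4 5 7 7 9

Derivation:
I0 mul r4: issue@1 deps=(None,None) exec_start@1 write@2
I1 mul r3: issue@2 deps=(None,None) exec_start@2 write@3
I2 add r4: issue@3 deps=(None,0) exec_start@3 write@4
I3 mul r2: issue@4 deps=(None,2) exec_start@4 write@5
I4 add r4: issue@5 deps=(2,2) exec_start@5 write@7
I5 mul r1: issue@6 deps=(3,3) exec_start@6 write@7
I6 add r1: issue@7 deps=(5,5) exec_start@7 write@9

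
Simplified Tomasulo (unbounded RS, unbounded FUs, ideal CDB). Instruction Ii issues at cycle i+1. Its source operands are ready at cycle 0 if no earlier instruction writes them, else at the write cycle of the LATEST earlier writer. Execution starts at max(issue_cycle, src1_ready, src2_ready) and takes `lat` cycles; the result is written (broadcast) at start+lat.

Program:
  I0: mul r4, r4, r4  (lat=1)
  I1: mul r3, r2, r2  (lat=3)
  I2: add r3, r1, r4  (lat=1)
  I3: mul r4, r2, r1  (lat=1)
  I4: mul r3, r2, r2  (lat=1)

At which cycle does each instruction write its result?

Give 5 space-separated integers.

Answer: 2 5 4 5 6

Derivation:
I0 mul r4: issue@1 deps=(None,None) exec_start@1 write@2
I1 mul r3: issue@2 deps=(None,None) exec_start@2 write@5
I2 add r3: issue@3 deps=(None,0) exec_start@3 write@4
I3 mul r4: issue@4 deps=(None,None) exec_start@4 write@5
I4 mul r3: issue@5 deps=(None,None) exec_start@5 write@6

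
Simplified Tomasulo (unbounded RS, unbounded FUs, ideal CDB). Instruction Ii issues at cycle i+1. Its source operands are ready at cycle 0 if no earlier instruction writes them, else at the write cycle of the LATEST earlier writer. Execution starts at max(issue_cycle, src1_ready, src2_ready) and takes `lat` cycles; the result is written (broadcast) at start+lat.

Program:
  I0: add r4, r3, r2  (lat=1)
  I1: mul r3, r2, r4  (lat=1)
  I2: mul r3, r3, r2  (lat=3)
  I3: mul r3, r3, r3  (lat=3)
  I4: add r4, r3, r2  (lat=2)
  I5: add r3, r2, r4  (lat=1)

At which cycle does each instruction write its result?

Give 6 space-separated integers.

I0 add r4: issue@1 deps=(None,None) exec_start@1 write@2
I1 mul r3: issue@2 deps=(None,0) exec_start@2 write@3
I2 mul r3: issue@3 deps=(1,None) exec_start@3 write@6
I3 mul r3: issue@4 deps=(2,2) exec_start@6 write@9
I4 add r4: issue@5 deps=(3,None) exec_start@9 write@11
I5 add r3: issue@6 deps=(None,4) exec_start@11 write@12

Answer: 2 3 6 9 11 12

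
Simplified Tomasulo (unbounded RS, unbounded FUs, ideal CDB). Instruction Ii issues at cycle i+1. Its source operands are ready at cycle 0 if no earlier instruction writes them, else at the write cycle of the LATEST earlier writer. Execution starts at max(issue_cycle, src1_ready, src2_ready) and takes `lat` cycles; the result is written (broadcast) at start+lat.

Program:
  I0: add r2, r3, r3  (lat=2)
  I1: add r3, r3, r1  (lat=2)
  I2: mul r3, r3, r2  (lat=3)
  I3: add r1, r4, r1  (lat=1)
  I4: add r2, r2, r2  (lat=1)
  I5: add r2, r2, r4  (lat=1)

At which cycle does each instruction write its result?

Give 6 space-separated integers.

I0 add r2: issue@1 deps=(None,None) exec_start@1 write@3
I1 add r3: issue@2 deps=(None,None) exec_start@2 write@4
I2 mul r3: issue@3 deps=(1,0) exec_start@4 write@7
I3 add r1: issue@4 deps=(None,None) exec_start@4 write@5
I4 add r2: issue@5 deps=(0,0) exec_start@5 write@6
I5 add r2: issue@6 deps=(4,None) exec_start@6 write@7

Answer: 3 4 7 5 6 7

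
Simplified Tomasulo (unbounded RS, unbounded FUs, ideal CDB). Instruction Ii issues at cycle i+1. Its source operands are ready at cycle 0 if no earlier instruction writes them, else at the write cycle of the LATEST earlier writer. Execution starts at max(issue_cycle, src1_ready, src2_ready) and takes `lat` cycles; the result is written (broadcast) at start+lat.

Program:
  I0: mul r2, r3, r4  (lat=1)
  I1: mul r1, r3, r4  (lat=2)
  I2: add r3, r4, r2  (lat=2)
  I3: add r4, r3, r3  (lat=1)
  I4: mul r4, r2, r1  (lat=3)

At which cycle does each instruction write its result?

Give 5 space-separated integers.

I0 mul r2: issue@1 deps=(None,None) exec_start@1 write@2
I1 mul r1: issue@2 deps=(None,None) exec_start@2 write@4
I2 add r3: issue@3 deps=(None,0) exec_start@3 write@5
I3 add r4: issue@4 deps=(2,2) exec_start@5 write@6
I4 mul r4: issue@5 deps=(0,1) exec_start@5 write@8

Answer: 2 4 5 6 8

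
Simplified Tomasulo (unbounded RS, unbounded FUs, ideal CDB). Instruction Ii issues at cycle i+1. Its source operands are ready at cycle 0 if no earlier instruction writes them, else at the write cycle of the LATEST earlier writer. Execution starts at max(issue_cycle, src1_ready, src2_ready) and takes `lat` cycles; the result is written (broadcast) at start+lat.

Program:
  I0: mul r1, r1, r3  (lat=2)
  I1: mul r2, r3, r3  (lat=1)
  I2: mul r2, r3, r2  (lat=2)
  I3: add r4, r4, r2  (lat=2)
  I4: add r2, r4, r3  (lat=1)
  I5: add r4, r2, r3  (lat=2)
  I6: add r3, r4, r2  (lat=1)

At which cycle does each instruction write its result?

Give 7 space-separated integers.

Answer: 3 3 5 7 8 10 11

Derivation:
I0 mul r1: issue@1 deps=(None,None) exec_start@1 write@3
I1 mul r2: issue@2 deps=(None,None) exec_start@2 write@3
I2 mul r2: issue@3 deps=(None,1) exec_start@3 write@5
I3 add r4: issue@4 deps=(None,2) exec_start@5 write@7
I4 add r2: issue@5 deps=(3,None) exec_start@7 write@8
I5 add r4: issue@6 deps=(4,None) exec_start@8 write@10
I6 add r3: issue@7 deps=(5,4) exec_start@10 write@11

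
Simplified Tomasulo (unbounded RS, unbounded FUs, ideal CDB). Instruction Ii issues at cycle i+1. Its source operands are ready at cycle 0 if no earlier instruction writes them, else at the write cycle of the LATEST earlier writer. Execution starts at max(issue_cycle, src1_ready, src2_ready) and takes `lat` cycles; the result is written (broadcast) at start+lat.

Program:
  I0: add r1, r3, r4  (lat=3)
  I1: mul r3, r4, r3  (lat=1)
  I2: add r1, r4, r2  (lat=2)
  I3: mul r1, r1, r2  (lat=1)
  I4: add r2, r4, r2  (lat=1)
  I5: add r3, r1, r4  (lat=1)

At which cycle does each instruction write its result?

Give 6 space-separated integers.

I0 add r1: issue@1 deps=(None,None) exec_start@1 write@4
I1 mul r3: issue@2 deps=(None,None) exec_start@2 write@3
I2 add r1: issue@3 deps=(None,None) exec_start@3 write@5
I3 mul r1: issue@4 deps=(2,None) exec_start@5 write@6
I4 add r2: issue@5 deps=(None,None) exec_start@5 write@6
I5 add r3: issue@6 deps=(3,None) exec_start@6 write@7

Answer: 4 3 5 6 6 7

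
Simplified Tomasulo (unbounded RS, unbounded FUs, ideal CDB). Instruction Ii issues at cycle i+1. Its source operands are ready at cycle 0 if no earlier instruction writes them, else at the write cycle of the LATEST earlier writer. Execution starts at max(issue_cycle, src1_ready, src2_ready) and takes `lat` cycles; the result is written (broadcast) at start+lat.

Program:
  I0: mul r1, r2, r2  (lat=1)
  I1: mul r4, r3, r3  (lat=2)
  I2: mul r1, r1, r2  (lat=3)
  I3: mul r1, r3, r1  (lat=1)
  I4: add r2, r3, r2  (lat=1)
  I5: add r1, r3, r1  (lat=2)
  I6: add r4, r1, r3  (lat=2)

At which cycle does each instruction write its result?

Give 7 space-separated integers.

I0 mul r1: issue@1 deps=(None,None) exec_start@1 write@2
I1 mul r4: issue@2 deps=(None,None) exec_start@2 write@4
I2 mul r1: issue@3 deps=(0,None) exec_start@3 write@6
I3 mul r1: issue@4 deps=(None,2) exec_start@6 write@7
I4 add r2: issue@5 deps=(None,None) exec_start@5 write@6
I5 add r1: issue@6 deps=(None,3) exec_start@7 write@9
I6 add r4: issue@7 deps=(5,None) exec_start@9 write@11

Answer: 2 4 6 7 6 9 11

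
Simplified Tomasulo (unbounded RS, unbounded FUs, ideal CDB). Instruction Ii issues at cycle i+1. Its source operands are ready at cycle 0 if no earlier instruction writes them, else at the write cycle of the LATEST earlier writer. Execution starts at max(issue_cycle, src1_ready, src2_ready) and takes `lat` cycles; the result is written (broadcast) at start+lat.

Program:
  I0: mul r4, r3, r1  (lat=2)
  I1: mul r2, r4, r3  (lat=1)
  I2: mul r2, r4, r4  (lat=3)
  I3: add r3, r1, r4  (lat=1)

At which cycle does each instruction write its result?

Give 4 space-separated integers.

I0 mul r4: issue@1 deps=(None,None) exec_start@1 write@3
I1 mul r2: issue@2 deps=(0,None) exec_start@3 write@4
I2 mul r2: issue@3 deps=(0,0) exec_start@3 write@6
I3 add r3: issue@4 deps=(None,0) exec_start@4 write@5

Answer: 3 4 6 5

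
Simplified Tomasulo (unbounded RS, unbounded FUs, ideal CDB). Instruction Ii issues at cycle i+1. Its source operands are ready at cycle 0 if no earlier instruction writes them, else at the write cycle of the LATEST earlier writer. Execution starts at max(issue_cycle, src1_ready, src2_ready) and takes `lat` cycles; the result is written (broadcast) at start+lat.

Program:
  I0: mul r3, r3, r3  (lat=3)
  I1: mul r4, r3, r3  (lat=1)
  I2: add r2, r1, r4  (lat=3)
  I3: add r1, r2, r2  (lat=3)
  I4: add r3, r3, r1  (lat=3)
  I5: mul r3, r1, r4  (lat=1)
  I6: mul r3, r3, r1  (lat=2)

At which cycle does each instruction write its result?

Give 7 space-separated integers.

I0 mul r3: issue@1 deps=(None,None) exec_start@1 write@4
I1 mul r4: issue@2 deps=(0,0) exec_start@4 write@5
I2 add r2: issue@3 deps=(None,1) exec_start@5 write@8
I3 add r1: issue@4 deps=(2,2) exec_start@8 write@11
I4 add r3: issue@5 deps=(0,3) exec_start@11 write@14
I5 mul r3: issue@6 deps=(3,1) exec_start@11 write@12
I6 mul r3: issue@7 deps=(5,3) exec_start@12 write@14

Answer: 4 5 8 11 14 12 14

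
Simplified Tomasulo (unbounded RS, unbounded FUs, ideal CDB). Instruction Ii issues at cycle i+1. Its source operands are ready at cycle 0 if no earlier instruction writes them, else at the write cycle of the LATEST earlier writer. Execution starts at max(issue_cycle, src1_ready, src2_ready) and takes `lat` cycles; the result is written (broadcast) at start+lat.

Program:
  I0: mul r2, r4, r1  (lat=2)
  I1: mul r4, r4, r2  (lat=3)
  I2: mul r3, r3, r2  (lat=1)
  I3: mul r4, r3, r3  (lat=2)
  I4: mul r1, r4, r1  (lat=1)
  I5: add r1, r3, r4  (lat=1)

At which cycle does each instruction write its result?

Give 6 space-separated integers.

I0 mul r2: issue@1 deps=(None,None) exec_start@1 write@3
I1 mul r4: issue@2 deps=(None,0) exec_start@3 write@6
I2 mul r3: issue@3 deps=(None,0) exec_start@3 write@4
I3 mul r4: issue@4 deps=(2,2) exec_start@4 write@6
I4 mul r1: issue@5 deps=(3,None) exec_start@6 write@7
I5 add r1: issue@6 deps=(2,3) exec_start@6 write@7

Answer: 3 6 4 6 7 7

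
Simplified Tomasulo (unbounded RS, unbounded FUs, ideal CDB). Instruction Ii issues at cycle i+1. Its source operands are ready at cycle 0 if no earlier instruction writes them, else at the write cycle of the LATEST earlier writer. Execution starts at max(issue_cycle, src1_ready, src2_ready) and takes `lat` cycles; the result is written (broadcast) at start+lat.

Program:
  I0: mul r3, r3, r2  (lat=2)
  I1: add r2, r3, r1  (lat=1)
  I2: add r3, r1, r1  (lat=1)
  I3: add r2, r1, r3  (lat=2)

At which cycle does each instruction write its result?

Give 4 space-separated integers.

I0 mul r3: issue@1 deps=(None,None) exec_start@1 write@3
I1 add r2: issue@2 deps=(0,None) exec_start@3 write@4
I2 add r3: issue@3 deps=(None,None) exec_start@3 write@4
I3 add r2: issue@4 deps=(None,2) exec_start@4 write@6

Answer: 3 4 4 6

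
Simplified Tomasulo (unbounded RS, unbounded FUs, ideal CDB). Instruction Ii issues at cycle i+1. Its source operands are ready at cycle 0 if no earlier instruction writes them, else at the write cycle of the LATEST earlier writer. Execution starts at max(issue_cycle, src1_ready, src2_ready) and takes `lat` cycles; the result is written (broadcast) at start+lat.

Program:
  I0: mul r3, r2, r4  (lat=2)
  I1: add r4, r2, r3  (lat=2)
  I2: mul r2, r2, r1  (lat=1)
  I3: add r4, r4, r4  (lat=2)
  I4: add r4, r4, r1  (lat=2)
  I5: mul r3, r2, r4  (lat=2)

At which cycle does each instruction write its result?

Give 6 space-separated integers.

I0 mul r3: issue@1 deps=(None,None) exec_start@1 write@3
I1 add r4: issue@2 deps=(None,0) exec_start@3 write@5
I2 mul r2: issue@3 deps=(None,None) exec_start@3 write@4
I3 add r4: issue@4 deps=(1,1) exec_start@5 write@7
I4 add r4: issue@5 deps=(3,None) exec_start@7 write@9
I5 mul r3: issue@6 deps=(2,4) exec_start@9 write@11

Answer: 3 5 4 7 9 11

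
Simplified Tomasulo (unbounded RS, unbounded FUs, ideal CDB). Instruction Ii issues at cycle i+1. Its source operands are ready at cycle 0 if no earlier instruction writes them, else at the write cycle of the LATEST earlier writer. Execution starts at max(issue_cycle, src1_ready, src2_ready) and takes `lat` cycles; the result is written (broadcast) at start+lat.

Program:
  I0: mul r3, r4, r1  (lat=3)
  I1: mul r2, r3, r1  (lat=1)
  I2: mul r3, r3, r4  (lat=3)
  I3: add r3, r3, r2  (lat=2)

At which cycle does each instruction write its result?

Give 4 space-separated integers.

Answer: 4 5 7 9

Derivation:
I0 mul r3: issue@1 deps=(None,None) exec_start@1 write@4
I1 mul r2: issue@2 deps=(0,None) exec_start@4 write@5
I2 mul r3: issue@3 deps=(0,None) exec_start@4 write@7
I3 add r3: issue@4 deps=(2,1) exec_start@7 write@9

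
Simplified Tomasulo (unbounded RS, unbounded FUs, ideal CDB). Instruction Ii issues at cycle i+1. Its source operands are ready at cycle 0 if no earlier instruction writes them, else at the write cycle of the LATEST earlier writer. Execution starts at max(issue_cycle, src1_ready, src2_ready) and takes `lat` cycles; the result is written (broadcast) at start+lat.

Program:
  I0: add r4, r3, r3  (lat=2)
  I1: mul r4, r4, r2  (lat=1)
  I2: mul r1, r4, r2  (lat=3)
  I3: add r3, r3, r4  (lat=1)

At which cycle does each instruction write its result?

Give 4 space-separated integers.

I0 add r4: issue@1 deps=(None,None) exec_start@1 write@3
I1 mul r4: issue@2 deps=(0,None) exec_start@3 write@4
I2 mul r1: issue@3 deps=(1,None) exec_start@4 write@7
I3 add r3: issue@4 deps=(None,1) exec_start@4 write@5

Answer: 3 4 7 5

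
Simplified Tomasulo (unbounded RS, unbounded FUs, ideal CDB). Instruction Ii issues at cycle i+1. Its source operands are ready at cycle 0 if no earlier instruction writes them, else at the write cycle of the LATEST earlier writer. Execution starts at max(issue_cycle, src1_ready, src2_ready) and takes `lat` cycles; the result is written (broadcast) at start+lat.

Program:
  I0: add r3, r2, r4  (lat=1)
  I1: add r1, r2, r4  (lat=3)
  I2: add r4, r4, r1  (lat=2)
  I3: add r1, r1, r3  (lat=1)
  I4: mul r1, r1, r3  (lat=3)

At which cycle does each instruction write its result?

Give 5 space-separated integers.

Answer: 2 5 7 6 9

Derivation:
I0 add r3: issue@1 deps=(None,None) exec_start@1 write@2
I1 add r1: issue@2 deps=(None,None) exec_start@2 write@5
I2 add r4: issue@3 deps=(None,1) exec_start@5 write@7
I3 add r1: issue@4 deps=(1,0) exec_start@5 write@6
I4 mul r1: issue@5 deps=(3,0) exec_start@6 write@9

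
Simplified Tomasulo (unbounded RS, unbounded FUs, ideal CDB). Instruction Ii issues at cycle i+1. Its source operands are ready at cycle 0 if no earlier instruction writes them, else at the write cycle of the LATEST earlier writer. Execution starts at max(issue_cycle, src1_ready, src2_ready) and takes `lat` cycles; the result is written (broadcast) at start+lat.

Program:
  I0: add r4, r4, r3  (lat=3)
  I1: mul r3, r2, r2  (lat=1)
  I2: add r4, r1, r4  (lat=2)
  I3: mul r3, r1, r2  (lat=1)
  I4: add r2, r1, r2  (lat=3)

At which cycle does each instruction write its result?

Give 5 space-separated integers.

Answer: 4 3 6 5 8

Derivation:
I0 add r4: issue@1 deps=(None,None) exec_start@1 write@4
I1 mul r3: issue@2 deps=(None,None) exec_start@2 write@3
I2 add r4: issue@3 deps=(None,0) exec_start@4 write@6
I3 mul r3: issue@4 deps=(None,None) exec_start@4 write@5
I4 add r2: issue@5 deps=(None,None) exec_start@5 write@8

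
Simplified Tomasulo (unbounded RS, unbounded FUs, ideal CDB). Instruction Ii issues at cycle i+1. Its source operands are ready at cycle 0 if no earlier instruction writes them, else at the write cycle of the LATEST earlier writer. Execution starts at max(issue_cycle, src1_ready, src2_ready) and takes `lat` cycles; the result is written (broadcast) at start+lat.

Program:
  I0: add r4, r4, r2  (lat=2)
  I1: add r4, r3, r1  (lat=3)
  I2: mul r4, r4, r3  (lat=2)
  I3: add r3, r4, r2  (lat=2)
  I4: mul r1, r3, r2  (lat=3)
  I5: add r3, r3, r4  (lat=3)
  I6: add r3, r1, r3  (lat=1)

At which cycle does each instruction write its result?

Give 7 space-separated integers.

I0 add r4: issue@1 deps=(None,None) exec_start@1 write@3
I1 add r4: issue@2 deps=(None,None) exec_start@2 write@5
I2 mul r4: issue@3 deps=(1,None) exec_start@5 write@7
I3 add r3: issue@4 deps=(2,None) exec_start@7 write@9
I4 mul r1: issue@5 deps=(3,None) exec_start@9 write@12
I5 add r3: issue@6 deps=(3,2) exec_start@9 write@12
I6 add r3: issue@7 deps=(4,5) exec_start@12 write@13

Answer: 3 5 7 9 12 12 13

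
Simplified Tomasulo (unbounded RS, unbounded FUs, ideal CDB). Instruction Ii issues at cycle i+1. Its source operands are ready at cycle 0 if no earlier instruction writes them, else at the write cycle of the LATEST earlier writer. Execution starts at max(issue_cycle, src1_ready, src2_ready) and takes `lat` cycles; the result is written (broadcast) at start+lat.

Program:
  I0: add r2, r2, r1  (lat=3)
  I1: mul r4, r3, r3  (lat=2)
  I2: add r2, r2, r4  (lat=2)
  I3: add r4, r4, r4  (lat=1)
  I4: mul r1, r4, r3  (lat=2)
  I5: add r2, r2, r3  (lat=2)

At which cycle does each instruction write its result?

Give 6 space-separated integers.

I0 add r2: issue@1 deps=(None,None) exec_start@1 write@4
I1 mul r4: issue@2 deps=(None,None) exec_start@2 write@4
I2 add r2: issue@3 deps=(0,1) exec_start@4 write@6
I3 add r4: issue@4 deps=(1,1) exec_start@4 write@5
I4 mul r1: issue@5 deps=(3,None) exec_start@5 write@7
I5 add r2: issue@6 deps=(2,None) exec_start@6 write@8

Answer: 4 4 6 5 7 8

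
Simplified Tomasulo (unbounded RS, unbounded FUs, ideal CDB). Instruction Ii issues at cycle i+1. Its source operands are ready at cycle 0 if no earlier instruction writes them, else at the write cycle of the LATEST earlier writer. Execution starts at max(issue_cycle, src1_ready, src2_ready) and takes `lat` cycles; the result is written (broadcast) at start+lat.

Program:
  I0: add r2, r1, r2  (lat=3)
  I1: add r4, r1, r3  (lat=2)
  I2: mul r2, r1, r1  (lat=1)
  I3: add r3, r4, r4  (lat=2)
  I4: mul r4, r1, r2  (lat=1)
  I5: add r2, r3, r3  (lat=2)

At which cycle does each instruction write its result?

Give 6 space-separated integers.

I0 add r2: issue@1 deps=(None,None) exec_start@1 write@4
I1 add r4: issue@2 deps=(None,None) exec_start@2 write@4
I2 mul r2: issue@3 deps=(None,None) exec_start@3 write@4
I3 add r3: issue@4 deps=(1,1) exec_start@4 write@6
I4 mul r4: issue@5 deps=(None,2) exec_start@5 write@6
I5 add r2: issue@6 deps=(3,3) exec_start@6 write@8

Answer: 4 4 4 6 6 8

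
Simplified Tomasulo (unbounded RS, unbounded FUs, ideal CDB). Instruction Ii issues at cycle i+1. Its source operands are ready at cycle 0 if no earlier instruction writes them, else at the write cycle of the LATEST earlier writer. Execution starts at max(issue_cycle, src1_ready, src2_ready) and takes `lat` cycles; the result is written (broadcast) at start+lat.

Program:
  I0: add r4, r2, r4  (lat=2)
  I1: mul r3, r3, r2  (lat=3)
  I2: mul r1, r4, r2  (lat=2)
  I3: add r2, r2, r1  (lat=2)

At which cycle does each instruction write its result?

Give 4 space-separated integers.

I0 add r4: issue@1 deps=(None,None) exec_start@1 write@3
I1 mul r3: issue@2 deps=(None,None) exec_start@2 write@5
I2 mul r1: issue@3 deps=(0,None) exec_start@3 write@5
I3 add r2: issue@4 deps=(None,2) exec_start@5 write@7

Answer: 3 5 5 7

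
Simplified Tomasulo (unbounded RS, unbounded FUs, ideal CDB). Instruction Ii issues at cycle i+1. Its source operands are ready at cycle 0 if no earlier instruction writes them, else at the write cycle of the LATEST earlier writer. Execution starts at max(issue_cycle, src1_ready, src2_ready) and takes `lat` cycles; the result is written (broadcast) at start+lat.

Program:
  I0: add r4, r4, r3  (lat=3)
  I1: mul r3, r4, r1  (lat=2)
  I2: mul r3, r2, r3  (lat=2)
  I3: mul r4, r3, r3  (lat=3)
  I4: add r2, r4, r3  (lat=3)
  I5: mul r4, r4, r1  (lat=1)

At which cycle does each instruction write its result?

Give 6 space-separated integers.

I0 add r4: issue@1 deps=(None,None) exec_start@1 write@4
I1 mul r3: issue@2 deps=(0,None) exec_start@4 write@6
I2 mul r3: issue@3 deps=(None,1) exec_start@6 write@8
I3 mul r4: issue@4 deps=(2,2) exec_start@8 write@11
I4 add r2: issue@5 deps=(3,2) exec_start@11 write@14
I5 mul r4: issue@6 deps=(3,None) exec_start@11 write@12

Answer: 4 6 8 11 14 12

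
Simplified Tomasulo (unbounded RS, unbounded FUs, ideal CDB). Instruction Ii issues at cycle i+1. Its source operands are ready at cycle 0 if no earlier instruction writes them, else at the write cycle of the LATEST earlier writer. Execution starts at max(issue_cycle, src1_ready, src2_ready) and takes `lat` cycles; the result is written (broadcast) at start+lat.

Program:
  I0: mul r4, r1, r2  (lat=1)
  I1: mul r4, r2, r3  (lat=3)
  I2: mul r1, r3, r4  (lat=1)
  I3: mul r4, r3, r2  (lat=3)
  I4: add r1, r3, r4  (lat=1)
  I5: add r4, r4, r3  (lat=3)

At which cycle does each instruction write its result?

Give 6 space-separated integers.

Answer: 2 5 6 7 8 10

Derivation:
I0 mul r4: issue@1 deps=(None,None) exec_start@1 write@2
I1 mul r4: issue@2 deps=(None,None) exec_start@2 write@5
I2 mul r1: issue@3 deps=(None,1) exec_start@5 write@6
I3 mul r4: issue@4 deps=(None,None) exec_start@4 write@7
I4 add r1: issue@5 deps=(None,3) exec_start@7 write@8
I5 add r4: issue@6 deps=(3,None) exec_start@7 write@10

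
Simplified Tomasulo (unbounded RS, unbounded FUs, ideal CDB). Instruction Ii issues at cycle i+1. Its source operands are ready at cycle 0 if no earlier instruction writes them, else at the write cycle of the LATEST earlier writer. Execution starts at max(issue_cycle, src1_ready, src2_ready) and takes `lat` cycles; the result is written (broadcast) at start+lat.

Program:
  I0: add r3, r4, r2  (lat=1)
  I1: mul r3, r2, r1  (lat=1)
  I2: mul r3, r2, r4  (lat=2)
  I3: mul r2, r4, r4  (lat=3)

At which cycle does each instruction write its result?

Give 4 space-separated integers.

Answer: 2 3 5 7

Derivation:
I0 add r3: issue@1 deps=(None,None) exec_start@1 write@2
I1 mul r3: issue@2 deps=(None,None) exec_start@2 write@3
I2 mul r3: issue@3 deps=(None,None) exec_start@3 write@5
I3 mul r2: issue@4 deps=(None,None) exec_start@4 write@7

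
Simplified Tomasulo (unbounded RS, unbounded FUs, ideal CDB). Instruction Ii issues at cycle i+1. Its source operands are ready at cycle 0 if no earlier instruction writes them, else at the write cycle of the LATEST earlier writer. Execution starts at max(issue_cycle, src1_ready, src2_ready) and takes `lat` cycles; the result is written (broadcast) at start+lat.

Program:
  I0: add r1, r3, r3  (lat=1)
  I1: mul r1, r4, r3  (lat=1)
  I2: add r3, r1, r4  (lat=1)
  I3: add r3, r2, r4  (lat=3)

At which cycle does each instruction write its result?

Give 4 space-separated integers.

Answer: 2 3 4 7

Derivation:
I0 add r1: issue@1 deps=(None,None) exec_start@1 write@2
I1 mul r1: issue@2 deps=(None,None) exec_start@2 write@3
I2 add r3: issue@3 deps=(1,None) exec_start@3 write@4
I3 add r3: issue@4 deps=(None,None) exec_start@4 write@7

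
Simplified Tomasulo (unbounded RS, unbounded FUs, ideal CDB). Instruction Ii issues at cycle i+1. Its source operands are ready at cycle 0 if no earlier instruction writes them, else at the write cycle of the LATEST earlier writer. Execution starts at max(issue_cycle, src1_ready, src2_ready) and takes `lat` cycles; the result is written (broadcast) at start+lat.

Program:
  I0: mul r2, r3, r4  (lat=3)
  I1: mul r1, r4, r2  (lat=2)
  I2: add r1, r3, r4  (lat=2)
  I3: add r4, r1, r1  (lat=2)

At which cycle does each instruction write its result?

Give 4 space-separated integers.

Answer: 4 6 5 7

Derivation:
I0 mul r2: issue@1 deps=(None,None) exec_start@1 write@4
I1 mul r1: issue@2 deps=(None,0) exec_start@4 write@6
I2 add r1: issue@3 deps=(None,None) exec_start@3 write@5
I3 add r4: issue@4 deps=(2,2) exec_start@5 write@7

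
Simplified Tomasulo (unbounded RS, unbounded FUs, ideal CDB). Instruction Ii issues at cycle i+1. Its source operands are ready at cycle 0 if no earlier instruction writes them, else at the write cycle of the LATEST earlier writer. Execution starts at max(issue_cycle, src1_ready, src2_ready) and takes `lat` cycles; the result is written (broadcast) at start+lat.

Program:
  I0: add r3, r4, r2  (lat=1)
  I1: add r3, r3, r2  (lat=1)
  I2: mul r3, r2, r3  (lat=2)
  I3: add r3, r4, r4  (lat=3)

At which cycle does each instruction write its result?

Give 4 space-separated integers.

Answer: 2 3 5 7

Derivation:
I0 add r3: issue@1 deps=(None,None) exec_start@1 write@2
I1 add r3: issue@2 deps=(0,None) exec_start@2 write@3
I2 mul r3: issue@3 deps=(None,1) exec_start@3 write@5
I3 add r3: issue@4 deps=(None,None) exec_start@4 write@7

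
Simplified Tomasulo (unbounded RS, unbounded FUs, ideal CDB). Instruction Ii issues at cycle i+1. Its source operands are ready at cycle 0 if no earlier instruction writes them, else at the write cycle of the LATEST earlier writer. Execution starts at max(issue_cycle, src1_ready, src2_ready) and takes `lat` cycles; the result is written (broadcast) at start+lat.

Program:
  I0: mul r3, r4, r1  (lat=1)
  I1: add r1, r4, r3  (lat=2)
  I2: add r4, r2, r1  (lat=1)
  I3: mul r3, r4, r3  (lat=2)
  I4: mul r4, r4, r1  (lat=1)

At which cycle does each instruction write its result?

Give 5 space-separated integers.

Answer: 2 4 5 7 6

Derivation:
I0 mul r3: issue@1 deps=(None,None) exec_start@1 write@2
I1 add r1: issue@2 deps=(None,0) exec_start@2 write@4
I2 add r4: issue@3 deps=(None,1) exec_start@4 write@5
I3 mul r3: issue@4 deps=(2,0) exec_start@5 write@7
I4 mul r4: issue@5 deps=(2,1) exec_start@5 write@6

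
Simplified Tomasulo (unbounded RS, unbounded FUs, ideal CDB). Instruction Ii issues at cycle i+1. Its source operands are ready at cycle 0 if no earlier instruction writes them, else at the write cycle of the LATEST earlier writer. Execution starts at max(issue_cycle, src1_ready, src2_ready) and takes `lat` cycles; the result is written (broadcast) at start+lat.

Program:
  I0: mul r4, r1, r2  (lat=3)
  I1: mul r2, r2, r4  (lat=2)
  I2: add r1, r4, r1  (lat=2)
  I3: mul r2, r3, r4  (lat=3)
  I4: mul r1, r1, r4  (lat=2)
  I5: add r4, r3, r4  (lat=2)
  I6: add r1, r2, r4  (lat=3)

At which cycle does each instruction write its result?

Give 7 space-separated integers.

I0 mul r4: issue@1 deps=(None,None) exec_start@1 write@4
I1 mul r2: issue@2 deps=(None,0) exec_start@4 write@6
I2 add r1: issue@3 deps=(0,None) exec_start@4 write@6
I3 mul r2: issue@4 deps=(None,0) exec_start@4 write@7
I4 mul r1: issue@5 deps=(2,0) exec_start@6 write@8
I5 add r4: issue@6 deps=(None,0) exec_start@6 write@8
I6 add r1: issue@7 deps=(3,5) exec_start@8 write@11

Answer: 4 6 6 7 8 8 11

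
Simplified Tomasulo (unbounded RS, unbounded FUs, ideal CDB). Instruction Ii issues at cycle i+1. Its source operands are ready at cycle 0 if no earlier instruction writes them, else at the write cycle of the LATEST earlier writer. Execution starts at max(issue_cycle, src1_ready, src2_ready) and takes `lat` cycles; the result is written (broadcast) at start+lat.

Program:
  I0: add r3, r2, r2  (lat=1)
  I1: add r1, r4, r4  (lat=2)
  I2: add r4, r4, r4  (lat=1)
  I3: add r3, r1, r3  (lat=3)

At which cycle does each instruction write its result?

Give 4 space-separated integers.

Answer: 2 4 4 7

Derivation:
I0 add r3: issue@1 deps=(None,None) exec_start@1 write@2
I1 add r1: issue@2 deps=(None,None) exec_start@2 write@4
I2 add r4: issue@3 deps=(None,None) exec_start@3 write@4
I3 add r3: issue@4 deps=(1,0) exec_start@4 write@7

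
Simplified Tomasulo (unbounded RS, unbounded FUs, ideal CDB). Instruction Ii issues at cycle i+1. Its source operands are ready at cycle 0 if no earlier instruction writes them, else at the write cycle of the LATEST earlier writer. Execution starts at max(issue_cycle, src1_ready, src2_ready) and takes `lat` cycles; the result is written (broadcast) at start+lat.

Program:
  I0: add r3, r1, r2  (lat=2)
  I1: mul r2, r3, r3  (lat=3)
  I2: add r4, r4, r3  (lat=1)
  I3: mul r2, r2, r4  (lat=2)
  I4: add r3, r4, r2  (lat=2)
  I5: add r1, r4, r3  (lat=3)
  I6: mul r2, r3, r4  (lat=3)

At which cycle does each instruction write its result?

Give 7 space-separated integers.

I0 add r3: issue@1 deps=(None,None) exec_start@1 write@3
I1 mul r2: issue@2 deps=(0,0) exec_start@3 write@6
I2 add r4: issue@3 deps=(None,0) exec_start@3 write@4
I3 mul r2: issue@4 deps=(1,2) exec_start@6 write@8
I4 add r3: issue@5 deps=(2,3) exec_start@8 write@10
I5 add r1: issue@6 deps=(2,4) exec_start@10 write@13
I6 mul r2: issue@7 deps=(4,2) exec_start@10 write@13

Answer: 3 6 4 8 10 13 13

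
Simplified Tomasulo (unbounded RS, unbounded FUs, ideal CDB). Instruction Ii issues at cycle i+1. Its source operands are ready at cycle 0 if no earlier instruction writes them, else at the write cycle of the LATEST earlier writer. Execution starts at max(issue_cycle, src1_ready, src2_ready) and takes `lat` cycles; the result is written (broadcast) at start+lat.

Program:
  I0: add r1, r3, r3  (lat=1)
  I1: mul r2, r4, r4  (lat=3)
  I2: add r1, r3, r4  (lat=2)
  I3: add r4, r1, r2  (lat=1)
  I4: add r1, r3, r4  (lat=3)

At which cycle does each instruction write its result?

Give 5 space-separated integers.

I0 add r1: issue@1 deps=(None,None) exec_start@1 write@2
I1 mul r2: issue@2 deps=(None,None) exec_start@2 write@5
I2 add r1: issue@3 deps=(None,None) exec_start@3 write@5
I3 add r4: issue@4 deps=(2,1) exec_start@5 write@6
I4 add r1: issue@5 deps=(None,3) exec_start@6 write@9

Answer: 2 5 5 6 9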